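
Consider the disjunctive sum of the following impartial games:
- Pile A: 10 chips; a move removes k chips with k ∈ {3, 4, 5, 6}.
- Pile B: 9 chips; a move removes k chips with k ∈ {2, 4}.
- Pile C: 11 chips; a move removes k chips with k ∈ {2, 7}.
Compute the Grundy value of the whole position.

Build the Grundy sequence for pile A with g(k) = mex{g(k−s) : s ∈ {3, 4, 5, 6}, s ≤ k}:
g(0) = mex{} = 0
g(1) = mex{} = 0
g(2) = mex{} = 0
g(3) = mex{0} = 1
g(4) = mex{0} = 1
g(5) = mex{0} = 1
g(6) = mex{0,1} = 2
g(7) = mex{0,1} = 2
g(8) = mex{0,1} = 2
g(9) = mex{1,2} = 0
g(10) = mex{1,2} = 0
So g(10) = 0.
For pile B, compute g(0), g(1), … with moves {2, 4}:
k:     0  1  2  3  4  5  6  7  8  9
g(k):  0  0  1  1  2  2  0  0  1  1
So g(9) = 1.
Build the Grundy sequence for pile C with g(k) = mex{g(k−s) : s ∈ {2, 7}, s ≤ k}:
k:     0  1  2  3  4  5  6  7  8  9 10 11
g(k):  0  0  1  1  0  0  1  1  2  0  0  1
So g(11) = 1.
By the Sprague-Grundy theorem, the Grundy value of a sum of independent games is the XOR of the component values.
Combined value = 0 ⊕ 1 ⊕ 1 = 0.

0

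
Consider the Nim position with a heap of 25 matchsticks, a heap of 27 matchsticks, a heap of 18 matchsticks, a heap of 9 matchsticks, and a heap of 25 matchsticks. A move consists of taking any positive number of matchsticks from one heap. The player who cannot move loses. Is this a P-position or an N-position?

Write each in binary and XOR column by column:
  11001  (25)
  11011  (27)
  10010  (18)
  01001  (9)
  11001  (25)
  -----
  00000  (0)
The nim-sum is 0, so this is a P-position: the player to move is in a losing position under optimal play.

P-position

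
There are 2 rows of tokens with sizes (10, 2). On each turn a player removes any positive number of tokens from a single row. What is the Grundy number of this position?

8

Compute the nim-sum pairwise:
10 ⊕ 2 = 8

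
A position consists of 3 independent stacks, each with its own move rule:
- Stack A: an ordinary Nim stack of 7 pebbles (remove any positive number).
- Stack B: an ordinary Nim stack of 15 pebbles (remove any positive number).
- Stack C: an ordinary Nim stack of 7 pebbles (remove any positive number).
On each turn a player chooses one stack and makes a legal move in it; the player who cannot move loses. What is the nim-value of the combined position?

15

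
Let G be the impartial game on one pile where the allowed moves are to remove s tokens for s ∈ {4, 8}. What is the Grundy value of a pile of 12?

0

Compute g(0), g(1), … for moves {4, 8}:
g(0) = mex{} = 0
g(1) = mex{} = 0
g(2) = mex{} = 0
g(3) = mex{} = 0
g(4) = mex{0} = 1
g(5) = mex{0} = 1
g(6) = mex{0} = 1
g(7) = mex{0} = 1
g(8) = mex{0,1} = 2
g(9) = mex{0,1} = 2
g(10) = mex{0,1} = 2
g(11) = mex{0,1} = 2
g(12) = mex{1,2} = 0
So g(12) = 0.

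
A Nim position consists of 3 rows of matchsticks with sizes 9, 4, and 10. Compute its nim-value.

Compute the nim-sum pairwise:
9 XOR 4 = 13
13 XOR 10 = 7

7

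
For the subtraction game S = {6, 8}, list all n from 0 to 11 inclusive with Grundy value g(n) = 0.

0, 1, 2, 3, 4, 5

Compute g(0), g(1), … for moves {6, 8}:
g(0) = mex{} = 0
g(1) = mex{} = 0
g(2) = mex{} = 0
g(3) = mex{} = 0
g(4) = mex{} = 0
g(5) = mex{} = 0
g(6) = mex{0} = 1
g(7) = mex{0} = 1
g(8) = mex{0} = 1
g(9) = mex{0} = 1
g(10) = mex{0} = 1
g(11) = mex{0} = 1
The P-positions (g = 0) in 0..11 are 0, 1, 2, 3, 4, 5.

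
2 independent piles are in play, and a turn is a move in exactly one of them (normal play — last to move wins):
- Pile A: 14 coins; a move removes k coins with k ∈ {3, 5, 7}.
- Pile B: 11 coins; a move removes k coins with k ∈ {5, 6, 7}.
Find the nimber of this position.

3

Grundy values for pile A (subtraction set {3, 5, 7}):
g(0) = mex{} = 0
g(1) = mex{} = 0
g(2) = mex{} = 0
g(3) = mex{0} = 1
g(4) = mex{0} = 1
g(5) = mex{0} = 1
g(6) = mex{0,1} = 2
g(7) = mex{0,1} = 2
g(8) = mex{0,1} = 2
g(9) = mex{0,1,2} = 3
g(10) = mex{1,2} = 0
g(11) = mex{1,2} = 0
g(12) = mex{1,2,3} = 0
g(13) = mex{0,2} = 1
g(14) = mex{0,2,3} = 1
So g(14) = 1.
Build the Grundy sequence for pile B with g(k) = mex{g(k−s) : s ∈ {5, 6, 7}, s ≤ k}:
k:     0  1  2  3  4  5  6  7  8  9 10 11
g(k):  0  0  0  0  0  1  1  1  1  1  2  2
So g(11) = 2.
The value of a disjunctive sum is the nim-sum of the parts.
Combined value = 1 ⊕ 2 = 3.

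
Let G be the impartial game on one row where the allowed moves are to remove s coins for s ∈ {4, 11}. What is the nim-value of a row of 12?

1

Build the Grundy sequence with g(k) = mex{g(k−s) : s ∈ {4, 11}, s ≤ k}:
g(0) = mex{} = 0
g(1) = mex{} = 0
g(2) = mex{} = 0
g(3) = mex{} = 0
g(4) = mex{0} = 1
g(5) = mex{0} = 1
g(6) = mex{0} = 1
g(7) = mex{0} = 1
g(8) = mex{1} = 0
g(9) = mex{1} = 0
g(10) = mex{1} = 0
g(11) = mex{0,1} = 2
g(12) = mex{0} = 1
So g(12) = 1.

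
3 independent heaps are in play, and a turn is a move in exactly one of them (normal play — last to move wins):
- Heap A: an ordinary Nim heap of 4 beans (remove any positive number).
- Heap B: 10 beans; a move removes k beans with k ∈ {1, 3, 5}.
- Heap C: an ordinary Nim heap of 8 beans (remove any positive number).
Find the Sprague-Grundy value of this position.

Heap A is a plain Nim heap of size 4, so its Grundy value is 4.
Grundy values for heap B (subtraction set {1, 3, 5}):
g(0) = mex{} = 0
g(1) = mex{0} = 1
g(2) = mex{1} = 0
g(3) = mex{0} = 1
g(4) = mex{1} = 0
g(5) = mex{0} = 1
g(6) = mex{1} = 0
g(7) = mex{0} = 1
g(8) = mex{1} = 0
g(9) = mex{0} = 1
g(10) = mex{1} = 0
So g(10) = 0.
Heap C is a plain Nim heap of size 8, so its Grundy value is 8.
The value of a disjunctive sum is the nim-sum of the parts.
Combined value = 4 ⊕ 0 ⊕ 8 = 12.

12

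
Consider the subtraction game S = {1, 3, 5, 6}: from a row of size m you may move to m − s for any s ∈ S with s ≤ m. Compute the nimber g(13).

0

Build the Grundy sequence with g(k) = mex{g(k−s) : s ∈ {1, 3, 5, 6}, s ≤ k}:
g(0) = mex{} = 0
g(1) = mex{0} = 1
g(2) = mex{1} = 0
g(3) = mex{0} = 1
g(4) = mex{1} = 0
g(5) = mex{0} = 1
g(6) = mex{0,1} = 2
g(7) = mex{0,1,2} = 3
g(8) = mex{0,1,3} = 2
g(9) = mex{0,1,2} = 3
g(10) = mex{0,1,3} = 2
g(11) = mex{1,2} = 0
g(12) = mex{0,2,3} = 1
g(13) = mex{1,2,3} = 0
So g(13) = 0.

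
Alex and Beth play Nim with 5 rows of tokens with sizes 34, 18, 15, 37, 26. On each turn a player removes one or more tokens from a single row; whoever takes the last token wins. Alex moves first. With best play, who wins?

Beth wins

Bitwise XOR of the heap sizes:
  100010  (34)
  010010  (18)
  001111  (15)
  100101  (37)
  011010  (26)
  ------
  000000  (0)
The nim-sum is 0, so this is a P-position: the player to move is in a losing position under optimal play; Alex is about to move from it and so loses — Beth wins.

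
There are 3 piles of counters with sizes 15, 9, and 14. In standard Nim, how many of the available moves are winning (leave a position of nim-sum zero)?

3

In binary:
  1111  (15)
  1001  (9)
  1110  (14)
  ----
  1000  (8)
The overall nim-sum is X = 8. A pile of size p has a winning move iff p XOR X < p (reduce it to p XOR X).
  15: 15 XOR 8 = 7 < 15 — winning move (to 7).
  9: 9 XOR 8 = 1 < 9 — winning move (to 1).
  14: 14 XOR 8 = 6 < 14 — winning move (to 6).
That gives 3 winning moves.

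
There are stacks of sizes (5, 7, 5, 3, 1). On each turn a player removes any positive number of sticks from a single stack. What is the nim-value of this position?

Nim-sum: 5 ⊕ 7 ⊕ 5 ⊕ 3 ⊕ 1 = 5.

5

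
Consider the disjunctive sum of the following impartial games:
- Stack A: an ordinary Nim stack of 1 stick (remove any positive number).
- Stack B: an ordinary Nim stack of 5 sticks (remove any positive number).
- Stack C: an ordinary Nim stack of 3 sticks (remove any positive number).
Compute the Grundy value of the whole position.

7

Stack A is a plain Nim stack of size 1, so its Grundy value is 1.
Stack B is a plain Nim stack of size 5, so its Grundy value is 5.
Stack C is a plain Nim stack of size 3, so its Grundy value is 3.
By the Sprague-Grundy theorem, the Grundy value of a sum of independent games is the XOR of the component values.
Combined value = 1 ⊕ 5 ⊕ 3 = 7.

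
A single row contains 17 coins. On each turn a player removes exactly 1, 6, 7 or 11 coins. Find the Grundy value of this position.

Compute g(0), g(1), … for moves {1, 6, 7, 11}:
k:     0  1  2  3  4  5  6  7  8  9 10 11 12 13 14 15 16 17
g(k):  0  1  0  1  0  1  2  3  2  3  2  3  0  1  0  1  0  1
So g(17) = 1.

1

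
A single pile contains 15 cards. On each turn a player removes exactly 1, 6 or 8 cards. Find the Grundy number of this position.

1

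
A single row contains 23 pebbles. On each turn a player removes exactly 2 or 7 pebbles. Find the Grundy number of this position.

Compute g(0), g(1), … for moves {2, 7}:
k:     0  1  2  3  4  5  6  7  8  9 10 11 12 13 14 15 16 17 18 19 20 21 22 23
g(k):  0  0  1  1  0  0  1  1  2  0  0  1  1  0  0  1  1  2  0  0  1  1  0  0
So g(23) = 0.

0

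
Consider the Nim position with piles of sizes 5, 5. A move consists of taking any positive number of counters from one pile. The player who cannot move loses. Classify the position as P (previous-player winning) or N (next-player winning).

P-position

Nim-sum: 5 ⊕ 5 = 0.
The nim-sum is 0, so this is a P-position: the player to move is in a losing position under optimal play.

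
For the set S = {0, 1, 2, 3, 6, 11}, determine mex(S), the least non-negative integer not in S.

The values 0, 1, 2, 3 are all present; 4 is the first non-negative integer missing from the set.

4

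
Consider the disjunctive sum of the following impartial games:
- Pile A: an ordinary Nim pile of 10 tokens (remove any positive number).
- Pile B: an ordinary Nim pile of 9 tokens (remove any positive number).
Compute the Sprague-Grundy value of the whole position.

3

Pile A is a plain Nim pile of size 10, so its Grundy value is 10.
Pile B is a plain Nim pile of size 9, so its Grundy value is 9.
The value of a disjunctive sum is the nim-sum of the parts.
Combined value = 10 ⊕ 9 = 3.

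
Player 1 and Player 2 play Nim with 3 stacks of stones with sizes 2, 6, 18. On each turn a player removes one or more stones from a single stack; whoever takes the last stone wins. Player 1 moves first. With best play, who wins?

Nim-sum: 2 ⊕ 6 ⊕ 18 = 22.
The nim-sum is 22 ≠ 0, so this is an N-position: the player to move can win; Player 1 has a winning move.

Player 1 wins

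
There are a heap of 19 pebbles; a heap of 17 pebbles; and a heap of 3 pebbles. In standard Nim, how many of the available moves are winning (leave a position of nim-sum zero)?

Compute the nim-sum pairwise:
19 XOR 17 = 2
2 XOR 3 = 1
The overall nim-sum is X = 1. A heap of size p has a winning move iff p XOR X < p (reduce it to p XOR X).
  19: 19 XOR 1 = 18 < 19 — winning move (to 18).
  17: 17 XOR 1 = 16 < 17 — winning move (to 16).
  3: 3 XOR 1 = 2 < 3 — winning move (to 2).
That gives 3 winning moves.

3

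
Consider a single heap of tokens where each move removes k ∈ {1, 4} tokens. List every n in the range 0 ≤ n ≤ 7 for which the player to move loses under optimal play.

0, 2, 5, 7

Compute g(0), g(1), … for moves {1, 4}:
g(0) = mex{} = 0
g(1) = mex{0} = 1
g(2) = mex{1} = 0
g(3) = mex{0} = 1
g(4) = mex{0,1} = 2
g(5) = mex{1,2} = 0
g(6) = mex{0} = 1
g(7) = mex{1} = 0
The P-positions (g = 0) in 0..7 are 0, 2, 5, 7.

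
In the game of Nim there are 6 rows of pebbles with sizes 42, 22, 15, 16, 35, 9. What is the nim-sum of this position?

9

Compute the nim-sum pairwise:
42 ^ 22 = 60
60 ^ 15 = 51
51 ^ 16 = 35
35 ^ 35 = 0
0 ^ 9 = 9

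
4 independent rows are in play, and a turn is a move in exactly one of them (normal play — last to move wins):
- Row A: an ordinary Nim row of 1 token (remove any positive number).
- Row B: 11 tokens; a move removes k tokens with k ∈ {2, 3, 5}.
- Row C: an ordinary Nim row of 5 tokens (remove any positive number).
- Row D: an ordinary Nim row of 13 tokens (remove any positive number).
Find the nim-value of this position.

11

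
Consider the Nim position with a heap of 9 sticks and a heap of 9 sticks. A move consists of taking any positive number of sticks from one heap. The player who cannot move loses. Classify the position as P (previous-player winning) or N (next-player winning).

P-position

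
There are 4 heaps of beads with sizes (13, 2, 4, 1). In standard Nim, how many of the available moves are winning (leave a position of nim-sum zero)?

Bitwise XOR of the heap sizes:
  1101  (13)
  0010  (2)
  0100  (4)
  0001  (1)
  ----
  1010  (10)
The overall nim-sum is X = 10. A heap of size p has a winning move iff p XOR X < p (reduce it to p XOR X).
  13: 13 XOR 10 = 7 < 13 — winning move (to 7).
  2: 2 XOR 10 = 8 ≥ 2 — no move.
  4: 4 XOR 10 = 14 ≥ 4 — no move.
  1: 1 XOR 10 = 11 ≥ 1 — no move.
That gives 1 winning move.

1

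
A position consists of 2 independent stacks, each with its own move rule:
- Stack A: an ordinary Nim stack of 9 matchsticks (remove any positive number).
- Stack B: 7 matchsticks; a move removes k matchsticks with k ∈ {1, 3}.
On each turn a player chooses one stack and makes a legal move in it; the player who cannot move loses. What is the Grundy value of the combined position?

Stack A is a plain Nim stack of size 9, so its Grundy value is 9.
Grundy values for stack B (subtraction set {1, 3}):
k:     0  1  2  3  4  5  6  7
g(k):  0  1  0  1  0  1  0  1
So g(7) = 1.
By the Sprague-Grundy theorem, the Grundy value of a sum of independent games is the XOR of the component values.
Combined value = 9 ⊕ 1 = 8.

8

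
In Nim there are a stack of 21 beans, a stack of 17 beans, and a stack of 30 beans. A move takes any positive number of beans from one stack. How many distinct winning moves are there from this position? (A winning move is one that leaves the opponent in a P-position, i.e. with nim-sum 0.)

Nim-sum: 21 ⊕ 17 ⊕ 30 = 26.
The overall nim-sum is X = 26. A stack of size p has a winning move iff p XOR X < p (reduce it to p XOR X).
  21: 21 XOR 26 = 15 < 21 — winning move (to 15).
  17: 17 XOR 26 = 11 < 17 — winning move (to 11).
  30: 30 XOR 26 = 4 < 30 — winning move (to 4).
That gives 3 winning moves.

3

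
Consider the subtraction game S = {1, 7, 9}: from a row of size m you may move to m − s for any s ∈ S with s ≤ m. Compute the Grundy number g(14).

0

Build the Grundy sequence with g(k) = mex{g(k−s) : s ∈ {1, 7, 9}, s ≤ k}:
k:     0  1  2  3  4  5  6  7  8  9 10 11 12 13 14
g(k):  0  1  0  1  0  1  0  1  0  1  0  1  0  1  0
So g(14) = 0.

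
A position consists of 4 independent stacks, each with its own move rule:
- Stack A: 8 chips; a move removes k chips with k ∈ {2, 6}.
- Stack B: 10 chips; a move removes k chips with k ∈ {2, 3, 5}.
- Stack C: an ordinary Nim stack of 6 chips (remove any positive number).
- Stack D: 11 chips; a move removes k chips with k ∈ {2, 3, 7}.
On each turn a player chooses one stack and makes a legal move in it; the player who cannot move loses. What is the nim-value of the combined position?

7

Build the Grundy sequence for stack A with g(k) = mex{g(k−s) : s ∈ {2, 6}, s ≤ k}:
k:     0  1  2  3  4  5  6  7  8
g(k):  0  0  1  1  0  0  1  1  0
So g(8) = 0.
Build the Grundy sequence for stack B with g(k) = mex{g(k−s) : s ∈ {2, 3, 5}, s ≤ k}:
k:     0  1  2  3  4  5  6  7  8  9 10
g(k):  0  0  1  1  2  2  3  0  0  1  1
So g(10) = 1.
Stack C is a plain Nim stack of size 6, so its Grundy value is 6.
For stack D, compute g(0), g(1), … with moves {2, 3, 7}:
g(0) = mex{} = 0
g(1) = mex{} = 0
g(2) = mex{0} = 1
g(3) = mex{0} = 1
g(4) = mex{0,1} = 2
g(5) = mex{1} = 0
g(6) = mex{1,2} = 0
g(7) = mex{0,2} = 1
g(8) = mex{0} = 1
g(9) = mex{0,1} = 2
g(10) = mex{1} = 0
g(11) = mex{1,2} = 0
So g(11) = 0.
The value of a disjunctive sum is the nim-sum of the parts.
Combined value = 0 XOR 1 XOR 6 XOR 0 = 7.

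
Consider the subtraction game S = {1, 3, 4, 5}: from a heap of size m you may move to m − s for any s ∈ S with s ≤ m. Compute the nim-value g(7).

Compute g(0), g(1), … for moves {1, 3, 4, 5}:
g(0) = mex{} = 0
g(1) = mex{0} = 1
g(2) = mex{1} = 0
g(3) = mex{0} = 1
g(4) = mex{0,1} = 2
g(5) = mex{0,1,2} = 3
g(6) = mex{0,1,3} = 2
g(7) = mex{0,1,2} = 3
So g(7) = 3.

3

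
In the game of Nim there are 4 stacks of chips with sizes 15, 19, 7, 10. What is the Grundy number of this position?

17

Write each in binary and XOR column by column:
  01111  (15)
  10011  (19)
  00111  (7)
  01010  (10)
  -----
  10001  (17)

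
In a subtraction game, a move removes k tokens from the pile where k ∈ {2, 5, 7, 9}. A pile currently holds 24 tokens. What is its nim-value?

Grundy values for subtraction set {2, 5, 7, 9}:
k:     0  1  2  3  4  5  6  7  8  9 10 11 12 13 14 15 16 17 18 19 20 21 22 23 24
g(k):  0  0  1  1  0  2  1  3  2  2  3  3  0  4  1  0  0  1  1  2  2  3  3  2  4
So g(24) = 4.

4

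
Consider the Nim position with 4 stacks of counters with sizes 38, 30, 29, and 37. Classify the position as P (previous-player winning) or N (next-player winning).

Nim-sum: 38 ⊕ 30 ⊕ 29 ⊕ 37 = 0.
The nim-sum is 0, so this is a P-position: the player to move is in a losing position under optimal play.

P-position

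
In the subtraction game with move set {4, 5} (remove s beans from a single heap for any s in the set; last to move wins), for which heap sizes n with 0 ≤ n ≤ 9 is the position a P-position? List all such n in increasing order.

0, 1, 2, 3, 9

Grundy values for subtraction set {4, 5}:
k:     0  1  2  3  4  5  6  7  8  9
g(k):  0  0  0  0  1  1  1  1  2  0
The P-positions (g = 0) in 0..9 are 0, 1, 2, 3, 9.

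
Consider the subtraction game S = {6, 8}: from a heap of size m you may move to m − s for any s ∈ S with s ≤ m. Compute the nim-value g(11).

1

Build the Grundy sequence with g(k) = mex{g(k−s) : s ∈ {6, 8}, s ≤ k}:
g(0) = mex{} = 0
g(1) = mex{} = 0
g(2) = mex{} = 0
g(3) = mex{} = 0
g(4) = mex{} = 0
g(5) = mex{} = 0
g(6) = mex{0} = 1
g(7) = mex{0} = 1
g(8) = mex{0} = 1
g(9) = mex{0} = 1
g(10) = mex{0} = 1
g(11) = mex{0} = 1
So g(11) = 1.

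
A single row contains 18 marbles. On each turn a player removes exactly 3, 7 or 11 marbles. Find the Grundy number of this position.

1

Build the Grundy sequence with g(k) = mex{g(k−s) : s ∈ {3, 7, 11}, s ≤ k}:
k:     0  1  2  3  4  5  6  7  8  9 10 11 12 13 14 15 16 17 18
g(k):  0  0  0  1  1  1  0  2  2  1  0  3  2  1  0  0  0  1  1
So g(18) = 1.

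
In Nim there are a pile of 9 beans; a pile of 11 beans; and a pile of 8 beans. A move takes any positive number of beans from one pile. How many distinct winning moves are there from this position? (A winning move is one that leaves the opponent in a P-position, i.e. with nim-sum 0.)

Compute the nim-sum pairwise:
9 XOR 11 = 2
2 XOR 8 = 10
The overall nim-sum is X = 10. A pile of size p has a winning move iff p XOR X < p (reduce it to p XOR X).
  9: 9 XOR 10 = 3 < 9 — winning move (to 3).
  11: 11 XOR 10 = 1 < 11 — winning move (to 1).
  8: 8 XOR 10 = 2 < 8 — winning move (to 2).
That gives 3 winning moves.

3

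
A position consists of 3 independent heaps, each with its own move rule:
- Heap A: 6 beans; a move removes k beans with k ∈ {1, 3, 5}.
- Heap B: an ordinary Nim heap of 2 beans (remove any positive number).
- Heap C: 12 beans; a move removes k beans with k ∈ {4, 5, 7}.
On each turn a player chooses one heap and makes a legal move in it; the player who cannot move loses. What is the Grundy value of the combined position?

Build the Grundy sequence for heap A with g(k) = mex{g(k−s) : s ∈ {1, 3, 5}, s ≤ k}:
g(0) = mex{} = 0
g(1) = mex{0} = 1
g(2) = mex{1} = 0
g(3) = mex{0} = 1
g(4) = mex{1} = 0
g(5) = mex{0} = 1
g(6) = mex{1} = 0
So g(6) = 0.
Heap B is a plain Nim heap of size 2, so its Grundy value is 2.
For heap C, compute g(0), g(1), … with moves {4, 5, 7}:
g(0) = mex{} = 0
g(1) = mex{} = 0
g(2) = mex{} = 0
g(3) = mex{} = 0
g(4) = mex{0} = 1
g(5) = mex{0} = 1
g(6) = mex{0} = 1
g(7) = mex{0} = 1
g(8) = mex{0,1} = 2
g(9) = mex{0,1} = 2
g(10) = mex{0,1} = 2
g(11) = mex{1} = 0
g(12) = mex{1,2} = 0
So g(12) = 0.
The value of a disjunctive sum is the nim-sum of the parts.
Combined value = 0 XOR 2 XOR 0 = 2.

2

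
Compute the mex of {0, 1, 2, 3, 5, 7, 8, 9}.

4

The values 0, 1, 2, 3 are all present; 4 is the first non-negative integer missing from the set.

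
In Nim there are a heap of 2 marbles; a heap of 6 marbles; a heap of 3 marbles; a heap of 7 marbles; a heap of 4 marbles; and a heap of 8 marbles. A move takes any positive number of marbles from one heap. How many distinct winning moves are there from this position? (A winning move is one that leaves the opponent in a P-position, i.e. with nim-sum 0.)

1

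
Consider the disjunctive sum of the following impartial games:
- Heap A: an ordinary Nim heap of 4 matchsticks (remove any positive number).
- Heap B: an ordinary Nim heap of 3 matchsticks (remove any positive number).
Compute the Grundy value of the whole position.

7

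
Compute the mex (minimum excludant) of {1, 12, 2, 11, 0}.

3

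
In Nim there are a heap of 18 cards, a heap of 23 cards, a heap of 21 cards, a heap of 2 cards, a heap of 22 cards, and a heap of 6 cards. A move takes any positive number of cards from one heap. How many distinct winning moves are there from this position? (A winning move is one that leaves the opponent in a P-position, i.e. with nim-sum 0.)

Nim-sum: 18 ⊕ 23 ⊕ 21 ⊕ 2 ⊕ 22 ⊕ 6 = 2.
The overall nim-sum is X = 2. A heap of size p has a winning move iff p XOR X < p (reduce it to p XOR X).
  18: 18 XOR 2 = 16 < 18 — winning move (to 16).
  23: 23 XOR 2 = 21 < 23 — winning move (to 21).
  21: 21 XOR 2 = 23 ≥ 21 — no move.
  2: 2 XOR 2 = 0 < 2 — winning move (to 0).
  22: 22 XOR 2 = 20 < 22 — winning move (to 20).
  6: 6 XOR 2 = 4 < 6 — winning move (to 4).
That gives 5 winning moves.

5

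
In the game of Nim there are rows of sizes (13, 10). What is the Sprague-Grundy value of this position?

Compute the nim-sum pairwise:
13 ^ 10 = 7

7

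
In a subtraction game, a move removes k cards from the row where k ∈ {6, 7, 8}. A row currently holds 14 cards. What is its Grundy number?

0

Grundy values for subtraction set {6, 7, 8}:
k:     0  1  2  3  4  5  6  7  8  9 10 11 12 13 14
g(k):  0  0  0  0  0  0  1  1  1  1  1  1  2  2  0
So g(14) = 0.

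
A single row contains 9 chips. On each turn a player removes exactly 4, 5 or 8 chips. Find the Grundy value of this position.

2

Grundy values for subtraction set {4, 5, 8}:
g(0) = mex{} = 0
g(1) = mex{} = 0
g(2) = mex{} = 0
g(3) = mex{} = 0
g(4) = mex{0} = 1
g(5) = mex{0} = 1
g(6) = mex{0} = 1
g(7) = mex{0} = 1
g(8) = mex{0,1} = 2
g(9) = mex{0,1} = 2
So g(9) = 2.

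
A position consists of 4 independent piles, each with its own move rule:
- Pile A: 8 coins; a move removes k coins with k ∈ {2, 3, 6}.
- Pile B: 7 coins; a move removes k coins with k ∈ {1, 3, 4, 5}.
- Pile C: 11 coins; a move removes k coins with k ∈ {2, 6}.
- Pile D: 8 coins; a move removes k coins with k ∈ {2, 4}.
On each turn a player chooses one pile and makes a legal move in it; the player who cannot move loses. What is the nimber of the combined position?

1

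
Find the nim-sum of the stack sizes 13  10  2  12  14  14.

Write each in binary and XOR column by column:
  1101  (13)
  1010  (10)
  0010  (2)
  1100  (12)
  1110  (14)
  1110  (14)
  ----
  1001  (9)

9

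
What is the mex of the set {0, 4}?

1

0 is in the set but 1 is not, so the mex is 1.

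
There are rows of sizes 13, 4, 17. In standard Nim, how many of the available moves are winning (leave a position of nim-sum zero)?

Write each in binary and XOR column by column:
  01101  (13)
  00100  (4)
  10001  (17)
  -----
  11000  (24)
The overall nim-sum is X = 24. A row of size p has a winning move iff p XOR X < p (reduce it to p XOR X).
  13: 13 XOR 24 = 21 ≥ 13 — no move.
  4: 4 XOR 24 = 28 ≥ 4 — no move.
  17: 17 XOR 24 = 9 < 17 — winning move (to 9).
That gives 1 winning move.

1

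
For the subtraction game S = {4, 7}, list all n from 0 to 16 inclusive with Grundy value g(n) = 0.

0, 1, 2, 3, 11, 12, 13, 14

Compute g(0), g(1), … for moves {4, 7}:
k:     0  1  2  3  4  5  6  7  8  9 10 11 12 13 14 15 16
g(k):  0  0  0  0  1  1  1  1  2  2  2  0  0  0  0  1  1
The P-positions (g = 0) in 0..16 are 0, 1, 2, 3, 11, 12, 13, 14.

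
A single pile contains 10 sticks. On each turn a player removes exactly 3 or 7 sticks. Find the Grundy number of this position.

0

Build the Grundy sequence with g(k) = mex{g(k−s) : s ∈ {3, 7}, s ≤ k}:
g(0) = mex{} = 0
g(1) = mex{} = 0
g(2) = mex{} = 0
g(3) = mex{0} = 1
g(4) = mex{0} = 1
g(5) = mex{0} = 1
g(6) = mex{1} = 0
g(7) = mex{0,1} = 2
g(8) = mex{0,1} = 2
g(9) = mex{0} = 1
g(10) = mex{1,2} = 0
So g(10) = 0.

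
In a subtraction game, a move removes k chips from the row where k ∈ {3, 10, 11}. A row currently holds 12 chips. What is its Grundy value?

Build the Grundy sequence with g(k) = mex{g(k−s) : s ∈ {3, 10, 11}, s ≤ k}:
g(0) = mex{} = 0
g(1) = mex{} = 0
g(2) = mex{} = 0
g(3) = mex{0} = 1
g(4) = mex{0} = 1
g(5) = mex{0} = 1
g(6) = mex{1} = 0
g(7) = mex{1} = 0
g(8) = mex{1} = 0
g(9) = mex{0} = 1
g(10) = mex{0} = 1
g(11) = mex{0} = 1
g(12) = mex{0,1} = 2
So g(12) = 2.

2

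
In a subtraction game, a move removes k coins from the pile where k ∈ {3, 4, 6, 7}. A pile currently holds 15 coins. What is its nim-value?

Build the Grundy sequence with g(k) = mex{g(k−s) : s ∈ {3, 4, 6, 7}, s ≤ k}:
k:     0  1  2  3  4  5  6  7  8  9 10 11 12 13 14 15
g(k):  0  0  0  1  1  1  2  2  2  3  0  0  0  1  1  1
So g(15) = 1.

1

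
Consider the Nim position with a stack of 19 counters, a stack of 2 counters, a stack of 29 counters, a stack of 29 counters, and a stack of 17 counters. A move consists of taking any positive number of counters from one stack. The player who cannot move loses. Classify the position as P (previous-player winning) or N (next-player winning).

P-position

Nim-sum: 19 XOR 2 XOR 29 XOR 29 XOR 17 = 0.
The nim-sum is 0, so this is a P-position: the player to move is in a losing position under optimal play.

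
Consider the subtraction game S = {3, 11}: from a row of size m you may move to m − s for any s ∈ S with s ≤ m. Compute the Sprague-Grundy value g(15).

Grundy values for subtraction set {3, 11}:
k:     0  1  2  3  4  5  6  7  8  9 10 11 12 13 14 15
g(k):  0  0  0  1  1  1  0  0  0  1  1  1  2  2  0  0
So g(15) = 0.

0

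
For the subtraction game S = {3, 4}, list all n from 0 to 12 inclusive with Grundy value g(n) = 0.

Compute g(0), g(1), … for moves {3, 4}:
k:     0  1  2  3  4  5  6  7  8  9 10 11 12
g(k):  0  0  0  1  1  1  2  0  0  0  1  1  1
The P-positions (g = 0) in 0..12 are 0, 1, 2, 7, 8, 9.

0, 1, 2, 7, 8, 9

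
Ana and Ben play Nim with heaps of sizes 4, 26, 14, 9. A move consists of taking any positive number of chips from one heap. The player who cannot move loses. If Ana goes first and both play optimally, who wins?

Ana wins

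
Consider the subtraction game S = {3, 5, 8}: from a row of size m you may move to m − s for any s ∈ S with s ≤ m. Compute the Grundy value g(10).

Build the Grundy sequence with g(k) = mex{g(k−s) : s ∈ {3, 5, 8}, s ≤ k}:
k:     0  1  2  3  4  5  6  7  8  9 10
g(k):  0  0  0  1  1  1  2  2  2  3  3
So g(10) = 3.

3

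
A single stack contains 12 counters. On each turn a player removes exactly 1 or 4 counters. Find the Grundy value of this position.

Grundy values for subtraction set {1, 4}:
k:     0  1  2  3  4  5  6  7  8  9 10 11 12
g(k):  0  1  0  1  2  0  1  0  1  2  0  1  0
So g(12) = 0.

0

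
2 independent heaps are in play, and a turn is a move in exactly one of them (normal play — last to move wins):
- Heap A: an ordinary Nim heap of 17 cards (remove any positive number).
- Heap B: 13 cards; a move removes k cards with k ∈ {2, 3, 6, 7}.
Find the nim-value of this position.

Heap A is a plain Nim heap of size 17, so its Grundy value is 17.
Build the Grundy sequence for heap B with g(k) = mex{g(k−s) : s ∈ {2, 3, 6, 7}, s ≤ k}:
g(0) = mex{} = 0
g(1) = mex{} = 0
g(2) = mex{0} = 1
g(3) = mex{0} = 1
g(4) = mex{0,1} = 2
g(5) = mex{1} = 0
g(6) = mex{0,1,2} = 3
g(7) = mex{0,2} = 1
g(8) = mex{0,1,3} = 2
g(9) = mex{1,3} = 0
g(10) = mex{1,2} = 0
g(11) = mex{0,2} = 1
g(12) = mex{0,3} = 1
g(13) = mex{0,1,3} = 2
So g(13) = 2.
By the Sprague-Grundy theorem, the Grundy value of a sum of independent games is the XOR of the component values.
Combined value = 17 XOR 2 = 19.

19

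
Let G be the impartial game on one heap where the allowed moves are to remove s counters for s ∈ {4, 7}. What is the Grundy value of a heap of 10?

2

Compute g(0), g(1), … for moves {4, 7}:
g(0) = mex{} = 0
g(1) = mex{} = 0
g(2) = mex{} = 0
g(3) = mex{} = 0
g(4) = mex{0} = 1
g(5) = mex{0} = 1
g(6) = mex{0} = 1
g(7) = mex{0} = 1
g(8) = mex{0,1} = 2
g(9) = mex{0,1} = 2
g(10) = mex{0,1} = 2
So g(10) = 2.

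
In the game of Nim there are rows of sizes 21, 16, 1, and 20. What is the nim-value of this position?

16

Nim-sum: 21 XOR 16 XOR 1 XOR 20 = 16.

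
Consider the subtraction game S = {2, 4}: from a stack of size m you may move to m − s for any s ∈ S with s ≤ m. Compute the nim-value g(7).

Compute g(0), g(1), … for moves {2, 4}:
g(0) = mex{} = 0
g(1) = mex{} = 0
g(2) = mex{0} = 1
g(3) = mex{0} = 1
g(4) = mex{0,1} = 2
g(5) = mex{0,1} = 2
g(6) = mex{1,2} = 0
g(7) = mex{1,2} = 0
So g(7) = 0.

0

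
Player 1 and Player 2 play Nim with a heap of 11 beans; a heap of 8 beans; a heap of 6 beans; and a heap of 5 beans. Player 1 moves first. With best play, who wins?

Nim-sum: 11 ^ 8 ^ 6 ^ 5 = 0.
The nim-sum is 0, so this is a P-position: the player to move is in a losing position under optimal play; Player 1 is about to move from it and so loses — Player 2 wins.

Player 2 wins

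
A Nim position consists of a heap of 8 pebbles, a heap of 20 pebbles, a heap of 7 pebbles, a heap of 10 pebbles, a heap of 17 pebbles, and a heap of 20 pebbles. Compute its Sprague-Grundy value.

20

In binary:
  01000  (8)
  10100  (20)
  00111  (7)
  01010  (10)
  10001  (17)
  10100  (20)
  -----
  10100  (20)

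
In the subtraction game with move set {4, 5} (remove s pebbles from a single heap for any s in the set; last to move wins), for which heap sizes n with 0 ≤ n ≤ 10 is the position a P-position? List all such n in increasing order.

0, 1, 2, 3, 9, 10

Grundy values for subtraction set {4, 5}:
g(0) = mex{} = 0
g(1) = mex{} = 0
g(2) = mex{} = 0
g(3) = mex{} = 0
g(4) = mex{0} = 1
g(5) = mex{0} = 1
g(6) = mex{0} = 1
g(7) = mex{0} = 1
g(8) = mex{0,1} = 2
g(9) = mex{1} = 0
g(10) = mex{1} = 0
The P-positions (g = 0) in 0..10 are 0, 1, 2, 3, 9, 10.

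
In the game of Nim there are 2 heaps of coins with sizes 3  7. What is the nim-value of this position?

4

Compute the nim-sum pairwise:
3 ^ 7 = 4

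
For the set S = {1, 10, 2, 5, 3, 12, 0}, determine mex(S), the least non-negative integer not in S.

The values 0, 1, 2, 3 are all present; 4 is the first non-negative integer missing from the set.

4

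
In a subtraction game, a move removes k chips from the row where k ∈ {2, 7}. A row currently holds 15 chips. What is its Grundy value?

Build the Grundy sequence with g(k) = mex{g(k−s) : s ∈ {2, 7}, s ≤ k}:
k:     0  1  2  3  4  5  6  7  8  9 10 11 12 13 14 15
g(k):  0  0  1  1  0  0  1  1  2  0  0  1  1  0  0  1
So g(15) = 1.

1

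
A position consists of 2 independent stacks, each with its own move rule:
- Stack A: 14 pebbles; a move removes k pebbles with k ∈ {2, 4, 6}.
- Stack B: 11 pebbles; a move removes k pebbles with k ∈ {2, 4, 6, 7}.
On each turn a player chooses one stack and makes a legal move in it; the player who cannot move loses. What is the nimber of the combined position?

Grundy values for stack A (subtraction set {2, 4, 6}):
k:     0  1  2  3  4  5  6  7  8  9 10 11 12 13 14
g(k):  0  0  1  1  2  2  3  3  0  0  1  1  2  2  3
So g(14) = 3.
Build the Grundy sequence for stack B with g(k) = mex{g(k−s) : s ∈ {2, 4, 6, 7}, s ≤ k}:
g(0) = mex{} = 0
g(1) = mex{} = 0
g(2) = mex{0} = 1
g(3) = mex{0} = 1
g(4) = mex{0,1} = 2
g(5) = mex{0,1} = 2
g(6) = mex{0,1,2} = 3
g(7) = mex{0,1,2} = 3
g(8) = mex{0,1,2,3} = 4
g(9) = mex{1,2,3} = 0
g(10) = mex{1,2,3,4} = 0
g(11) = mex{0,2,3} = 1
So g(11) = 1.
By the Sprague-Grundy theorem, the Grundy value of a sum of independent games is the XOR of the component values.
Combined value = 3 ⊕ 1 = 2.

2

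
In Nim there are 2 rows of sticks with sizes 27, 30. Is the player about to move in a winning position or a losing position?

Nim-sum: 27 ⊕ 30 = 5.
The nim-sum is 5 ≠ 0, so this is an N-position: the player to move can win.

Winning position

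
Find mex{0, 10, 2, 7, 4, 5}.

1

0 is in the set but 1 is not, so the mex is 1.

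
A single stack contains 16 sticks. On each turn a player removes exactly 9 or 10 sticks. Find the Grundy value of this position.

1

Grundy values for subtraction set {9, 10}:
k:     0  1  2  3  4  5  6  7  8  9 10 11 12 13 14 15 16
g(k):  0  0  0  0  0  0  0  0  0  1  1  1  1  1  1  1  1
So g(16) = 1.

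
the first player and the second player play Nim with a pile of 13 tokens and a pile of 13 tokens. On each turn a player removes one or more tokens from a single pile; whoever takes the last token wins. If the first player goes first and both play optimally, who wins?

the second player wins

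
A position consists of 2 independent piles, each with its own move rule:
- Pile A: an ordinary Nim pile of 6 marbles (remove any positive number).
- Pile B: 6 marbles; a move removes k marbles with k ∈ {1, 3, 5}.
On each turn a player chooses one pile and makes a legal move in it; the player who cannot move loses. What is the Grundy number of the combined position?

Pile A is a plain Nim pile of size 6, so its Grundy value is 6.
For pile B, compute g(0), g(1), … with moves {1, 3, 5}:
k:     0  1  2  3  4  5  6
g(k):  0  1  0  1  0  1  0
So g(6) = 0.
By the Sprague-Grundy theorem, the Grundy value of a sum of independent games is the XOR of the component values.
Combined value = 6 XOR 0 = 6.

6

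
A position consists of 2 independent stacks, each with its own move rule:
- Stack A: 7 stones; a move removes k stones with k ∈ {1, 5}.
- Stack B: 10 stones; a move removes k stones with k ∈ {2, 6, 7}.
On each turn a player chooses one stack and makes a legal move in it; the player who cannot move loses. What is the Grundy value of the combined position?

Build the Grundy sequence for stack A with g(k) = mex{g(k−s) : s ∈ {1, 5}, s ≤ k}:
k:     0  1  2  3  4  5  6  7
g(k):  0  1  0  1  0  1  0  1
So g(7) = 1.
Build the Grundy sequence for stack B with g(k) = mex{g(k−s) : s ∈ {2, 6, 7}, s ≤ k}:
g(0) = mex{} = 0
g(1) = mex{} = 0
g(2) = mex{0} = 1
g(3) = mex{0} = 1
g(4) = mex{1} = 0
g(5) = mex{1} = 0
g(6) = mex{0} = 1
g(7) = mex{0} = 1
g(8) = mex{0,1} = 2
g(9) = mex{1} = 0
g(10) = mex{0,1,2} = 3
So g(10) = 3.
By the Sprague-Grundy theorem, the Grundy value of a sum of independent games is the XOR of the component values.
Combined value = 1 XOR 3 = 2.

2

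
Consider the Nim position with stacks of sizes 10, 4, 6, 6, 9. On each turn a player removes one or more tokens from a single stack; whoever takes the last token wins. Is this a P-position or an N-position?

N-position

In binary:
  1010  (10)
  0100  (4)
  0110  (6)
  0110  (6)
  1001  (9)
  ----
  0111  (7)
The nim-sum is 7 ≠ 0, so this is an N-position: the player to move can win.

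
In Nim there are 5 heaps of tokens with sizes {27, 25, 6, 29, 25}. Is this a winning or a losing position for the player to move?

Compute the nim-sum pairwise:
27 ^ 25 = 2
2 ^ 6 = 4
4 ^ 29 = 25
25 ^ 25 = 0
The nim-sum is 0, so this is a P-position: the player to move is in a losing position under optimal play.

Losing position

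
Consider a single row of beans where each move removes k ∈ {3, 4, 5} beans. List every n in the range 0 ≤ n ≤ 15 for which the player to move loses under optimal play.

0, 1, 2, 8, 9, 10

Grundy values for subtraction set {3, 4, 5}:
k:     0  1  2  3  4  5  6  7  8  9 10 11 12 13 14 15
g(k):  0  0  0  1  1  1  2  2  0  0  0  1  1  1  2  2
The P-positions (g = 0) in 0..15 are 0, 1, 2, 8, 9, 10.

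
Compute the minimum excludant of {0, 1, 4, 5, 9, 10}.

The values 0, 1 are all present; 2 is the first non-negative integer missing from the set.

2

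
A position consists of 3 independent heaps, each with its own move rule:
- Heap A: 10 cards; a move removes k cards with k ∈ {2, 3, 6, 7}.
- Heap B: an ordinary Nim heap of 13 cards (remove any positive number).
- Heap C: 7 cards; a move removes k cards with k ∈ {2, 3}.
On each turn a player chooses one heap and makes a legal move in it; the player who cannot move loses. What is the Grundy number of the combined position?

Build the Grundy sequence for heap A with g(k) = mex{g(k−s) : s ∈ {2, 3, 6, 7}, s ≤ k}:
k:     0  1  2  3  4  5  6  7  8  9 10
g(k):  0  0  1  1  2  0  3  1  2  0  0
So g(10) = 0.
Heap B is a plain Nim heap of size 13, so its Grundy value is 13.
Grundy values for heap C (subtraction set {2, 3}):
g(0) = mex{} = 0
g(1) = mex{} = 0
g(2) = mex{0} = 1
g(3) = mex{0} = 1
g(4) = mex{0,1} = 2
g(5) = mex{1} = 0
g(6) = mex{1,2} = 0
g(7) = mex{0,2} = 1
So g(7) = 1.
The value of a disjunctive sum is the nim-sum of the parts.
Combined value = 0 XOR 13 XOR 1 = 12.

12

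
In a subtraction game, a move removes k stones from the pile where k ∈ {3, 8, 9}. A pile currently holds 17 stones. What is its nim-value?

Grundy values for subtraction set {3, 8, 9}:
k:     0  1  2  3  4  5  6  7  8  9 10 11 12 13 14 15 16 17
g(k):  0  0  0  1  1  1  0  0  2  1  1  3  0  0  2  1  1  0
So g(17) = 0.

0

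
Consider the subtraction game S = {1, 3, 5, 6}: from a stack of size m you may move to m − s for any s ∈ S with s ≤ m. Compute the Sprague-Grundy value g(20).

Compute g(0), g(1), … for moves {1, 3, 5, 6}:
k:     0  1  2  3  4  5  6  7  8  9 10 11 12 13 14 15 16 17 18 19 20
g(k):  0  1  0  1  0  1  2  3  2  3  2  0  1  0  1  0  1  2  3  2  3
So g(20) = 3.

3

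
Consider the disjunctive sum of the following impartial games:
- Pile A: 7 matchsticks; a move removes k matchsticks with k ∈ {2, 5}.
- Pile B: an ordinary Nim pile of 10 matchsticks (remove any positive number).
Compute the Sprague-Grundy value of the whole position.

Grundy values for pile A (subtraction set {2, 5}):
k:     0  1  2  3  4  5  6  7
g(k):  0  0  1  1  0  2  1  0
So g(7) = 0.
Pile B is a plain Nim pile of size 10, so its Grundy value is 10.
The value of a disjunctive sum is the nim-sum of the parts.
Combined value = 0 XOR 10 = 10.

10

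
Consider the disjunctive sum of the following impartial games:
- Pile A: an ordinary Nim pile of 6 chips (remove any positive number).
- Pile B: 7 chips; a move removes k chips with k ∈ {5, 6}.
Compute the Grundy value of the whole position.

7

Pile A is a plain Nim pile of size 6, so its Grundy value is 6.
Build the Grundy sequence for pile B with g(k) = mex{g(k−s) : s ∈ {5, 6}, s ≤ k}:
g(0) = mex{} = 0
g(1) = mex{} = 0
g(2) = mex{} = 0
g(3) = mex{} = 0
g(4) = mex{} = 0
g(5) = mex{0} = 1
g(6) = mex{0} = 1
g(7) = mex{0} = 1
So g(7) = 1.
By the Sprague-Grundy theorem, the Grundy value of a sum of independent games is the XOR of the component values.
Combined value = 6 XOR 1 = 7.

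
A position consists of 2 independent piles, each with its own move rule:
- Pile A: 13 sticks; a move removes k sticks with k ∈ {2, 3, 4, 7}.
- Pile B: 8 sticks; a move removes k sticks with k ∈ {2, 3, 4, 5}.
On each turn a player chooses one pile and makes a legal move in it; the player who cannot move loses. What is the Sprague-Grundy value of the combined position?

1

Build the Grundy sequence for pile A with g(k) = mex{g(k−s) : s ∈ {2, 3, 4, 7}, s ≤ k}:
g(0) = mex{} = 0
g(1) = mex{} = 0
g(2) = mex{0} = 1
g(3) = mex{0} = 1
g(4) = mex{0,1} = 2
g(5) = mex{0,1} = 2
g(6) = mex{1,2} = 0
g(7) = mex{0,1,2} = 3
g(8) = mex{0,2} = 1
g(9) = mex{0,1,2,3} = 4
g(10) = mex{0,1,3} = 2
g(11) = mex{1,2,3,4} = 0
g(12) = mex{1,2,4} = 0
g(13) = mex{0,2,4} = 1
So g(13) = 1.
For pile B, compute g(0), g(1), … with moves {2, 3, 4, 5}:
g(0) = mex{} = 0
g(1) = mex{} = 0
g(2) = mex{0} = 1
g(3) = mex{0} = 1
g(4) = mex{0,1} = 2
g(5) = mex{0,1} = 2
g(6) = mex{0,1,2} = 3
g(7) = mex{1,2} = 0
g(8) = mex{1,2,3} = 0
So g(8) = 0.
The value of a disjunctive sum is the nim-sum of the parts.
Combined value = 1 XOR 0 = 1.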